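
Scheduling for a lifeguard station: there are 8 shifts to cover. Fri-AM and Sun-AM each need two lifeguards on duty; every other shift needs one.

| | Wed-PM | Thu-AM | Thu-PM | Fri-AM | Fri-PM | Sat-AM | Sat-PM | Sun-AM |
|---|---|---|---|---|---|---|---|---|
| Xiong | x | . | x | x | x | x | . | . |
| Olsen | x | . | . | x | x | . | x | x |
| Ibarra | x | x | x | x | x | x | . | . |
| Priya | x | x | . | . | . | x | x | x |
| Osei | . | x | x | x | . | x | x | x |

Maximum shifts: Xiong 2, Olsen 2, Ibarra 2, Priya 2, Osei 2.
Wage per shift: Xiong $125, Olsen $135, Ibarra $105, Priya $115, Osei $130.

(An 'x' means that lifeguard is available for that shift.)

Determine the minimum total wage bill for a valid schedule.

Picking the cheapest available lifeguard for each shift independently would cost $1115, but that ignores the shift limits.
An optimal schedule: Wed-PM→Priya, Thu-AM→Ibarra, Thu-PM→Xiong, Fri-AM→Ibarra+Osei, Fri-PM→Xiong, Sat-AM→Osei, Sat-PM→Olsen, Sun-AM→Olsen+Priya.
Total: 115 + 105 + 125 + 105 + 130 + 125 + 130 + 135 + 135 + 115 = $1220.

$1220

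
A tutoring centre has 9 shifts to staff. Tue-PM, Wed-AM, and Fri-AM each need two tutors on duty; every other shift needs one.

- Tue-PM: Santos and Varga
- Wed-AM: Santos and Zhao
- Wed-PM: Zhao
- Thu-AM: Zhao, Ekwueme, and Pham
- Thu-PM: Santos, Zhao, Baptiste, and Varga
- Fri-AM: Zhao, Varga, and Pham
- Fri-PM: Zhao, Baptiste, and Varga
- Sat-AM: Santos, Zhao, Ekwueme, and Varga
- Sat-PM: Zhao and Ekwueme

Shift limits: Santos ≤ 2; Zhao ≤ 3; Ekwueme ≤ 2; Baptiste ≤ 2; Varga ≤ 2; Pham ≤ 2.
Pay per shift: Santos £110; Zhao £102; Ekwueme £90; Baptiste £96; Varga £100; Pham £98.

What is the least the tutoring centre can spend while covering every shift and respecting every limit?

Tue-PM can only be covered by Santos and Varga, so that assignment is forced.
Wed-AM can only be covered by Santos and Zhao, so that assignment is forced.
Wed-PM can only be covered by Zhao, so that assignment is forced.
Picking the cheapest available tutor for each shift independently would cost £1184, but that ignores the shift limits.
An optimal schedule: Tue-PM→Varga+Santos, Wed-AM→Zhao+Santos, Wed-PM→Zhao, Thu-AM→Pham, Thu-PM→Baptiste, Fri-AM→Pham+Varga, Fri-PM→Baptiste, Sat-AM→Ekwueme, Sat-PM→Ekwueme.
Total: 100 + 110 + 102 + 110 + 102 + 98 + 96 + 98 + 100 + 96 + 90 + 90 = £1192.

£1192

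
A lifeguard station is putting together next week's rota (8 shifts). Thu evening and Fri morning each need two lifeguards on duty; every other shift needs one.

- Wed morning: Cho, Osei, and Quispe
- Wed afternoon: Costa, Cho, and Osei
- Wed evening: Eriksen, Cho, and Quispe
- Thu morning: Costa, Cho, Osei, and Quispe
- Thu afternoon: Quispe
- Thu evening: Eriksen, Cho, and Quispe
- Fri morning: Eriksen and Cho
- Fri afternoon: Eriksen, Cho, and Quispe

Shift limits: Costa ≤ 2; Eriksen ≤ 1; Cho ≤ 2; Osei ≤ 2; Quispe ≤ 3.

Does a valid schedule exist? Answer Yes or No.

Total capacity is 10 and 10 slots are needed, so capacity alone doesn't rule it out.
Shifts {Wed evening, Thu afternoon, Thu evening, Fri morning, Fri afternoon} need 7 worker-slots in total, but the lifeguards available for any of those shifts (Eriksen, Cho, and Quispe) can supply at most 6 among them. So no valid schedule exists.

No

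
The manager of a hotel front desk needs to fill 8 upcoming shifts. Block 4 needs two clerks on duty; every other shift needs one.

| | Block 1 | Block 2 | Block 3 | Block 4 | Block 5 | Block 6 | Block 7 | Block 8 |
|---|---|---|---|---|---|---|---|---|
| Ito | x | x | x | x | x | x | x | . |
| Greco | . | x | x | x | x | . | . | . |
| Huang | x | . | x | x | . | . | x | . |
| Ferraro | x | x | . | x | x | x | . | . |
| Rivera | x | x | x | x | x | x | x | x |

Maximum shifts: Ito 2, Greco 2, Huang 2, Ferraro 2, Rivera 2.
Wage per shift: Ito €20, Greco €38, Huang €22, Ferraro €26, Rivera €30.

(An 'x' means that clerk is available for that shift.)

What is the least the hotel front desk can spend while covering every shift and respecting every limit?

Block 8 can only be covered by Rivera, so that assignment is forced.
Picking the cheapest available clerk for each shift independently would cost €192, but that ignores the shift limits.
An optimal schedule: Block 1→Huang, Block 2→Ferraro, Block 3→Huang, Block 4→Rivera+Greco, Block 5→Ferraro, Block 6→Ito, Block 7→Ito, Block 8→Rivera.
Total: 22 + 26 + 22 + 30 + 38 + 26 + 20 + 20 + 30 = €234.

€234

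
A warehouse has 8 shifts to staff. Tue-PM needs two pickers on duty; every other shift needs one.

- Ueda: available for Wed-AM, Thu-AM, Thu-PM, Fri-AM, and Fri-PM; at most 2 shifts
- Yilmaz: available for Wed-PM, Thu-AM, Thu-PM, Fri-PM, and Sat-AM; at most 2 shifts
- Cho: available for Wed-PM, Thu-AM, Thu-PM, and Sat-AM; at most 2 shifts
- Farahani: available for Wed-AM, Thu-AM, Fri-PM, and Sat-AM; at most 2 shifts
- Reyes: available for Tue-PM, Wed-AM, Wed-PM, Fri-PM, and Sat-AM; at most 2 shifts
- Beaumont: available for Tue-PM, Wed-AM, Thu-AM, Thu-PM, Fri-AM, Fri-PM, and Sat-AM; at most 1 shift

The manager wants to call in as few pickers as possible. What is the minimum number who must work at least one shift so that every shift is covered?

9 slots to fill and no one can take more than 2, so at least ⌈9/2⌉ = 5 pickers are needed.
Ueda, Yilmaz, Cho, Reyes, and Beaumont alone can cover everything: Tue-PM→Reyes+Beaumont, Wed-AM→Ueda, Wed-PM→Yilmaz, Thu-AM→Yilmaz, Thu-PM→Cho, Fri-AM→Ueda, Fri-PM→Reyes, Sat-AM→Cho.

5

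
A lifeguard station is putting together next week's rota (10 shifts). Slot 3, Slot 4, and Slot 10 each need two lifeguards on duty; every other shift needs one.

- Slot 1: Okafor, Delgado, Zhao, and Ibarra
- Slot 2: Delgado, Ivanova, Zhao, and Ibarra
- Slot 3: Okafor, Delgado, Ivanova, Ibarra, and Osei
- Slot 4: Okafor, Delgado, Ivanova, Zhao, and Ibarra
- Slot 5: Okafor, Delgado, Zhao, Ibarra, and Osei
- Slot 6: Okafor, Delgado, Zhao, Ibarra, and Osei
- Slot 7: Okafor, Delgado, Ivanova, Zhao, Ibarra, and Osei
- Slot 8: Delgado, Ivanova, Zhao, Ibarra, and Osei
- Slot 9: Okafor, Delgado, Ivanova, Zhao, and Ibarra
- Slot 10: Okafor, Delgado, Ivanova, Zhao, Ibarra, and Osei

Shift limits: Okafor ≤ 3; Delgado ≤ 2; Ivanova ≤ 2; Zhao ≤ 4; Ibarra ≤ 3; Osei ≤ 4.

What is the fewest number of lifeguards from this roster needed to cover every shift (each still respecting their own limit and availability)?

4

13 slots to fill and no one can take more than 4, so at least ⌈13/4⌉ = 4 lifeguards are needed.
Okafor, Delgado, Zhao, and Osei alone can cover everything: Slot 1→Okafor, Slot 2→Delgado, Slot 3→Okafor+Delgado, Slot 4→Okafor+Zhao, Slot 5→Osei, Slot 6→Osei, Slot 7→Osei, Slot 8→Zhao, Slot 9→Zhao, Slot 10→Zhao+Osei.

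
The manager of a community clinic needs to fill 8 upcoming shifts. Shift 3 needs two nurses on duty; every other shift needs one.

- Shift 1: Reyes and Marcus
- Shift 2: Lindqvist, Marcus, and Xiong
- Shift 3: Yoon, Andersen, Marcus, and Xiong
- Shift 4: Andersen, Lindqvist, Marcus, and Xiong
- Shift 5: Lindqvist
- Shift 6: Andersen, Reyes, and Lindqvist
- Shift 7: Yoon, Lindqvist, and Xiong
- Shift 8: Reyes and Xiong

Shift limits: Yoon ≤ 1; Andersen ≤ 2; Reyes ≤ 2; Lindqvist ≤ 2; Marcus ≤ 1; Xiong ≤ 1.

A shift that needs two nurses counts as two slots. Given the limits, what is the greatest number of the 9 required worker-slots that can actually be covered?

9

Total capacity across all nurses is 1+2+2+2+1+1 = 9, and 9 slots are needed, so at most 9 can be filled.
An assignment achieving 9: Shift 1→Reyes, Shift 2→Lindqvist, Shift 3→Andersen+Marcus, Shift 4→Xiong, Shift 5→Lindqvist, Shift 6→Andersen, Shift 7→Yoon, Shift 8→Reyes.
Loads: Yoon 1/1, Andersen 2/2, Reyes 2/2, Lindqvist 2/2, Marcus 1/1, Xiong 1/1.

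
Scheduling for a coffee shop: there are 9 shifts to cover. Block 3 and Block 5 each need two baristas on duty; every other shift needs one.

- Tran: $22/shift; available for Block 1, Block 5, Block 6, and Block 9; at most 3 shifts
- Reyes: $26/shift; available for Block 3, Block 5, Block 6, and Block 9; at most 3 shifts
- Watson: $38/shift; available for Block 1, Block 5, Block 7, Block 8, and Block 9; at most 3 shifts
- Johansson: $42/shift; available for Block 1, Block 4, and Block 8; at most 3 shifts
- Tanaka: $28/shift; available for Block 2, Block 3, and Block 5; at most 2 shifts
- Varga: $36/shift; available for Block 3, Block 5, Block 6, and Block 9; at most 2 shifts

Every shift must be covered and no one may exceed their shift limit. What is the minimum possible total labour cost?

Block 2 can only be covered by Tanaka, so that assignment is forced.
Block 4 can only be covered by Johansson, so that assignment is forced.
Block 7 can only be covered by Watson, so that assignment is forced.
Picking the cheapest available barista for each shift independently would cost $314, but that ignores the shift limits.
An optimal schedule: Block 1→Tran, Block 2→Tanaka, Block 3→Reyes+Tanaka, Block 4→Johansson, Block 5→Tran+Reyes, Block 6→Tran, Block 7→Watson, Block 8→Watson, Block 9→Reyes.
Total: 22 + 28 + 26 + 28 + 42 + 22 + 26 + 22 + 38 + 38 + 26 = $318.

$318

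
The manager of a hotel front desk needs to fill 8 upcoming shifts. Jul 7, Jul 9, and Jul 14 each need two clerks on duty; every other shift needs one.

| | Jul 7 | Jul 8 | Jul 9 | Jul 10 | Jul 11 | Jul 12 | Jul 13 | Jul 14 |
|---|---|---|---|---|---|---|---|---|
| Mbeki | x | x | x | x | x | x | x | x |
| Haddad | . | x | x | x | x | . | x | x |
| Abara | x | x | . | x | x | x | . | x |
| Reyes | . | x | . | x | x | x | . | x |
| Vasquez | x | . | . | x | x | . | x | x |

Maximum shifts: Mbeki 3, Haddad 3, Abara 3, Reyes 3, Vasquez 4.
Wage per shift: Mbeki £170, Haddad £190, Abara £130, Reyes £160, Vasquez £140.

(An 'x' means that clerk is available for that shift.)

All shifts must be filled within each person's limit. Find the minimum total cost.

Jul 9 can only be covered by Mbeki and Haddad, so that assignment is forced.
Picking the cheapest available clerk for each shift independently would cost £1560, but that ignores the shift limits.
An optimal schedule: Jul 7→Abara+Vasquez, Jul 8→Abara, Jul 9→Mbeki+Haddad, Jul 10→Vasquez, Jul 11→Reyes, Jul 12→Abara, Jul 13→Vasquez, Jul 14→Vasquez+Reyes.
Total: 130 + 140 + 130 + 170 + 190 + 140 + 160 + 130 + 140 + 140 + 160 = £1630.

£1630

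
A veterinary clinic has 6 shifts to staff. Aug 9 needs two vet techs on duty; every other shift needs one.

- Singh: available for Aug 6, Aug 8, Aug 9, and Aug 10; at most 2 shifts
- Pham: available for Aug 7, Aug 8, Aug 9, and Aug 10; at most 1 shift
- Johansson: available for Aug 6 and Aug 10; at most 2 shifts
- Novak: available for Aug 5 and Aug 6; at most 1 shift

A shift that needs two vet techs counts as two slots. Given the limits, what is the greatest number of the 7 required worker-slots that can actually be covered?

Total capacity across all vet techs is 2+1+2+1 = 6, and 7 slots are needed, so at most 6 can be filled.
An assignment achieving 6: Aug 5→Novak, Aug 6→Johansson, Aug 7→Pham, Aug 8→Singh, Aug 9→Singh, Aug 10→Johansson.
Loads: Singh 2/2, Pham 1/1, Johansson 2/2, Novak 1/1.

6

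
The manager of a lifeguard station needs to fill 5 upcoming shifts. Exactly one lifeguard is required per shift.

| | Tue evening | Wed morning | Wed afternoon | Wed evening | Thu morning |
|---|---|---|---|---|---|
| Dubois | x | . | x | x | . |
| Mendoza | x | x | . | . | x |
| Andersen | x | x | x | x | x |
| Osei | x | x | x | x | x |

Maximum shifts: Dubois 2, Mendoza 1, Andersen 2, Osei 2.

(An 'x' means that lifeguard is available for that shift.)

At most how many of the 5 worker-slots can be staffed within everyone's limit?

Total capacity across all lifeguards is 2+1+2+2 = 7, and 5 slots are needed, so at most 5 can be filled.
An assignment achieving 5: Tue evening→Andersen, Wed morning→Mendoza, Wed afternoon→Dubois, Wed evening→Dubois, Thu morning→Andersen.
Loads: Dubois 2/2, Mendoza 1/1, Andersen 2/2, Osei 0/2.

5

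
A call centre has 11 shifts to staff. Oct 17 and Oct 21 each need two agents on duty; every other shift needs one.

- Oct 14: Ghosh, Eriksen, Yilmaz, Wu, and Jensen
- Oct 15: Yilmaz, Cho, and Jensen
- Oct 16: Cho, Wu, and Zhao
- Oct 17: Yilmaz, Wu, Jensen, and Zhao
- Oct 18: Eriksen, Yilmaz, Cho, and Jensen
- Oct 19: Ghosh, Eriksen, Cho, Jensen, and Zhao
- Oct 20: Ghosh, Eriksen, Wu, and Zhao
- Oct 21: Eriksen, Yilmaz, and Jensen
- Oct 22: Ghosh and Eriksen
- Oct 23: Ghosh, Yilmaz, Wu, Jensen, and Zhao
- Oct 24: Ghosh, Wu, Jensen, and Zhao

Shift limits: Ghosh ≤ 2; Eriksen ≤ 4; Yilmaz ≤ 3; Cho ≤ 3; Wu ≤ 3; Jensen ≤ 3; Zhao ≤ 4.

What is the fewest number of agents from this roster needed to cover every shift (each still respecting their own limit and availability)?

4

13 slots to fill and no one can take more than 4, so at least ⌈13/4⌉ = 4 agents are needed.
Ghosh, Eriksen, Yilmaz, and Zhao alone can cover everything: Oct 14→Eriksen, Oct 15→Yilmaz, Oct 16→Zhao, Oct 17→Yilmaz+Zhao, Oct 18→Eriksen, Oct 19→Eriksen, Oct 20→Zhao, Oct 21→Eriksen+Yilmaz, Oct 22→Ghosh, Oct 23→Zhao, Oct 24→Ghosh.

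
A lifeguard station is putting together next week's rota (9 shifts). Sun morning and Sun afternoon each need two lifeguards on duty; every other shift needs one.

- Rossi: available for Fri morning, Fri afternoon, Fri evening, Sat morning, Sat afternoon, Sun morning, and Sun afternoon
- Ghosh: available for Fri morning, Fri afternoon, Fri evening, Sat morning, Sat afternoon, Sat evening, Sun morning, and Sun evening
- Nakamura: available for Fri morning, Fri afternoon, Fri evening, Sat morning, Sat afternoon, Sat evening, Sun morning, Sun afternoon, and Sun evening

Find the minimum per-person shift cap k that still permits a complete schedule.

4

With 3 lifeguards and 11 worker-slots to fill, someone must work at least ⌈11/3⌉ = 4 shifts, so k ≥ 4.
k = 4 works: Fri morning→Rossi, Fri afternoon→Rossi, Fri evening→Rossi, Sat morning→Ghosh, Sat afternoon→Nakamura, Sat evening→Ghosh, Sun morning→Ghosh+Nakamura, Sun afternoon→Rossi+Nakamura, Sun evening→Ghosh.
Loads: Rossi 4, Ghosh 4, Nakamura 3 — all ≤ 4.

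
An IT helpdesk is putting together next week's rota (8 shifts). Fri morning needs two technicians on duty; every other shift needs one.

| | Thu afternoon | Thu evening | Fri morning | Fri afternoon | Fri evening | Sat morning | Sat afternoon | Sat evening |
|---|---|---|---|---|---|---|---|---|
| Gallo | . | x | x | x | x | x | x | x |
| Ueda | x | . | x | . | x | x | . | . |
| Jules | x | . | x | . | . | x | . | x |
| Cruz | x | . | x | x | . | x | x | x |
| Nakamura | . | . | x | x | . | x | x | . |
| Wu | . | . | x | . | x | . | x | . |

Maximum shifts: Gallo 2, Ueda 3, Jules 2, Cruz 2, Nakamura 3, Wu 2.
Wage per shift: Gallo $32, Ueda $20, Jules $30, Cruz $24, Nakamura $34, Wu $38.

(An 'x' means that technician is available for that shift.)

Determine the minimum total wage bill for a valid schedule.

$232

Thu evening can only be covered by Gallo, so that assignment is forced.
Picking the cheapest available technician for each shift independently would cost $208, but that ignores the shift limits.
An optimal schedule: Thu afternoon→Ueda, Thu evening→Gallo, Fri morning→Jules+Cruz, Fri afternoon→Gallo, Fri evening→Ueda, Sat morning→Ueda, Sat afternoon→Cruz, Sat evening→Jules.
Total: 20 + 32 + 30 + 24 + 32 + 20 + 20 + 24 + 30 = $232.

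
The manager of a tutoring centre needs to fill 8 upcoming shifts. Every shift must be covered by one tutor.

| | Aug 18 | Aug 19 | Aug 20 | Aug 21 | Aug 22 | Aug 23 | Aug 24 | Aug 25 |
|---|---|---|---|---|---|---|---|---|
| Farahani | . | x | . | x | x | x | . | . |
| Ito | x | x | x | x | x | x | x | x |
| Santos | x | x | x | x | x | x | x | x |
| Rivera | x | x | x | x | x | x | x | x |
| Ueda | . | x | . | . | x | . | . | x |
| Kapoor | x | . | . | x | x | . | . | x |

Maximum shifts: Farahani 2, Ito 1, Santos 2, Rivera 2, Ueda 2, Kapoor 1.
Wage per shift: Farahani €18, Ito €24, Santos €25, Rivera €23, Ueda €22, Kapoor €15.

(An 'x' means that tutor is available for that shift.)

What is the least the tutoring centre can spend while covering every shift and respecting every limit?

€165

Picking the cheapest available tutor for each shift independently would cost €142, but that ignores the shift limits.
An optimal schedule: Aug 18→Kapoor, Aug 19→Farahani, Aug 20→Rivera, Aug 21→Ito, Aug 22→Ueda, Aug 23→Farahani, Aug 24→Rivera, Aug 25→Ueda.
Total: 15 + 18 + 23 + 24 + 22 + 18 + 23 + 22 = €165.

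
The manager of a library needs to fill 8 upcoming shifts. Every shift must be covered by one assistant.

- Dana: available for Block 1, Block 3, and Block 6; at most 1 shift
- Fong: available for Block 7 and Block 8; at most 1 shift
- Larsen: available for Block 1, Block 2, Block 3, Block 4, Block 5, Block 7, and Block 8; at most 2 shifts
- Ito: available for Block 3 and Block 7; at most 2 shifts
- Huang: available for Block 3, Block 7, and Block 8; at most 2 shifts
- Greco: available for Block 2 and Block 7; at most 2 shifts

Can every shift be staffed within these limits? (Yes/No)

Total capacity is 10 and 8 slots are needed, so capacity alone doesn't rule it out.
Shifts {Block 1, Block 4, Block 5, Block 6} need 4 worker-slots in total, but the assistants available for any of those shifts (Dana and Larsen) can supply at most 3 among them. So no valid schedule exists.

No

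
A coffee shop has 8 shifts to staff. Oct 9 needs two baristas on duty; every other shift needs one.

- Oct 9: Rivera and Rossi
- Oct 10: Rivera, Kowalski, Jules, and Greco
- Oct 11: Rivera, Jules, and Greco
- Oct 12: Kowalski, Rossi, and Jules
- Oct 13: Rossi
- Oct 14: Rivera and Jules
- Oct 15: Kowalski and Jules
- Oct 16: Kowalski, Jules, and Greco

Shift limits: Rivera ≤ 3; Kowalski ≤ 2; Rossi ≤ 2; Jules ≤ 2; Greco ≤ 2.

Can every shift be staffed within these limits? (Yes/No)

Yes

Oct 9 can only be covered by Rivera and Rossi, so that assignment is forced.
Oct 13 can only be covered by Rossi, so that assignment is forced.
One valid schedule: Oct 9→Rivera+Rossi, Oct 10→Jules, Oct 11→Rivera, Oct 12→Kowalski, Oct 13→Rossi, Oct 14→Rivera, Oct 15→Kowalski, Oct 16→Jules.
Loads: Rivera 3/3, Kowalski 2/2, Rossi 2/2, Jules 2/2, Greco 0/2 — all within limits.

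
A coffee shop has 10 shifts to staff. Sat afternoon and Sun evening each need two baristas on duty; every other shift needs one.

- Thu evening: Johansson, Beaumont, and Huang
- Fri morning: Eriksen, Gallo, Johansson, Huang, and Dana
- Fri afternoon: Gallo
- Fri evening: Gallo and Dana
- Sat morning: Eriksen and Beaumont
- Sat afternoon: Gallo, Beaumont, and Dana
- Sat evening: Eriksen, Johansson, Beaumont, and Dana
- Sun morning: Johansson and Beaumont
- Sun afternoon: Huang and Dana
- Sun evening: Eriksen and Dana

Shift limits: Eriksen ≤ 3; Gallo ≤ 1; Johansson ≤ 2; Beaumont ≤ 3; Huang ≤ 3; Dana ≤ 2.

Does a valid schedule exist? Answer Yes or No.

No

Total capacity is 14 and 12 slots are needed, so capacity alone doesn't rule it out.
Shifts {Fri afternoon, Fri evening, Sat afternoon, Sun evening} need 6 worker-slots in total, but the baristas available for any of those shifts (Eriksen, Gallo, Beaumont, and Dana) can supply at most 5 among them. So no valid schedule exists.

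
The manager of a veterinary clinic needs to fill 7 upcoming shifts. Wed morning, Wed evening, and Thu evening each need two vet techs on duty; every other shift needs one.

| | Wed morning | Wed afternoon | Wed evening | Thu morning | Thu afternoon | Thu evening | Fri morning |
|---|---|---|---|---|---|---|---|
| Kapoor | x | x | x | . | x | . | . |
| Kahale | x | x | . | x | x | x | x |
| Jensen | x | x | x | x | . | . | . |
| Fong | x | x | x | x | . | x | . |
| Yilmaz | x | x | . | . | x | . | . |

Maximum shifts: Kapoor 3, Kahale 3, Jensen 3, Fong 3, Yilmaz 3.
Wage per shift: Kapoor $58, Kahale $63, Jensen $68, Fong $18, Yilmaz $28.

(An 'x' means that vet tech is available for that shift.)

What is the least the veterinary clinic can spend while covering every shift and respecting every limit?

Thu evening can only be covered by Kahale and Fong, so that assignment is forced.
Fri morning can only be covered by Kahale, so that assignment is forced.
Picking the cheapest available vet tech for each shift independently would cost $330, but that ignores the shift limits.
An optimal schedule: Wed morning→Yilmaz+Kapoor, Wed afternoon→Yilmaz, Wed evening→Fong+Kapoor, Thu morning→Fong, Thu afternoon→Yilmaz, Thu evening→Fong+Kahale, Fri morning→Kahale.
Total: 28 + 58 + 28 + 18 + 58 + 18 + 28 + 18 + 63 + 63 = $380.

$380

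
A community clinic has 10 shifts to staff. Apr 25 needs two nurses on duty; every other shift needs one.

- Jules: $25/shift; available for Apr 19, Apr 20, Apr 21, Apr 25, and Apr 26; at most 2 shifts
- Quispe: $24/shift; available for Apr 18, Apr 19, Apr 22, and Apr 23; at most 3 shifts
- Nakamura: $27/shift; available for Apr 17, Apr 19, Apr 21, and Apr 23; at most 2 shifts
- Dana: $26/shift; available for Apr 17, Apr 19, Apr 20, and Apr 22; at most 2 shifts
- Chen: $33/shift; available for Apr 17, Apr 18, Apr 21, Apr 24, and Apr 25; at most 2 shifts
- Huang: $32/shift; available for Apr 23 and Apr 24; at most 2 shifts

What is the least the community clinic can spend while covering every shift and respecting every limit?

Apr 25 can only be covered by Jules and Chen, so that assignment is forced.
Apr 26 can only be covered by Jules, so that assignment is forced.
Picking the cheapest available nurse for each shift independently would cost $287, but that ignores the shift limits.
An optimal schedule: Apr 17→Dana, Apr 18→Quispe, Apr 19→Nakamura, Apr 20→Dana, Apr 21→Nakamura, Apr 22→Quispe, Apr 23→Quispe, Apr 24→Huang, Apr 25→Jules+Chen, Apr 26→Jules.
Total: 26 + 24 + 27 + 26 + 27 + 24 + 24 + 32 + 25 + 33 + 25 = $293.

$293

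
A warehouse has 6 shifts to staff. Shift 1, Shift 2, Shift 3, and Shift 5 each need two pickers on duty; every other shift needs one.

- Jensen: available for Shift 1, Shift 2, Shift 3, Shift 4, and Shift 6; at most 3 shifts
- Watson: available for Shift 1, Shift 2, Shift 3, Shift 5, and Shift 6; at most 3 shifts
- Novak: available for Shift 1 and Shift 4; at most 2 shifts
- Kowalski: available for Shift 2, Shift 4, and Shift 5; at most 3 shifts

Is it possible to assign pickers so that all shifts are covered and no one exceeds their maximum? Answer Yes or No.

Yes

Shift 3 can only be covered by Jensen and Watson, so that assignment is forced.
Shift 5 can only be covered by Watson and Kowalski, so that assignment is forced.
One valid schedule: Shift 1→Jensen+Novak, Shift 2→Watson+Kowalski, Shift 3→Jensen+Watson, Shift 4→Novak, Shift 5→Watson+Kowalski, Shift 6→Jensen.
Loads: Jensen 3/3, Watson 3/3, Novak 2/2, Kowalski 2/3 — all within limits.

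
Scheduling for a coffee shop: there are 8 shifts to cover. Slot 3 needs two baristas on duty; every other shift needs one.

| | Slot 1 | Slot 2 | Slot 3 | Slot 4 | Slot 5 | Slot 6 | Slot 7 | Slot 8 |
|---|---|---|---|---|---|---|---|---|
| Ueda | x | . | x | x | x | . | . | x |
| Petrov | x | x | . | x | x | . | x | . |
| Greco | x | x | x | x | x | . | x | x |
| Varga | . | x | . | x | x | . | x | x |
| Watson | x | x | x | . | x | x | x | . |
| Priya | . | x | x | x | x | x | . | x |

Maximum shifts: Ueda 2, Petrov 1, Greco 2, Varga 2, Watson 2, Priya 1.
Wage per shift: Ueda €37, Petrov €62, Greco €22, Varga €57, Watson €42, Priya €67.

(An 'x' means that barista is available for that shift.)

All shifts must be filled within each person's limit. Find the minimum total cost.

Picking the cheapest available barista for each shift independently would cost €233, but that ignores the shift limits.
An optimal schedule: Slot 1→Greco, Slot 2→Varga, Slot 3→Ueda+Watson, Slot 4→Varga, Slot 5→Petrov, Slot 6→Watson, Slot 7→Greco, Slot 8→Ueda.
Total: 22 + 57 + 37 + 42 + 57 + 62 + 42 + 22 + 37 = €378.

€378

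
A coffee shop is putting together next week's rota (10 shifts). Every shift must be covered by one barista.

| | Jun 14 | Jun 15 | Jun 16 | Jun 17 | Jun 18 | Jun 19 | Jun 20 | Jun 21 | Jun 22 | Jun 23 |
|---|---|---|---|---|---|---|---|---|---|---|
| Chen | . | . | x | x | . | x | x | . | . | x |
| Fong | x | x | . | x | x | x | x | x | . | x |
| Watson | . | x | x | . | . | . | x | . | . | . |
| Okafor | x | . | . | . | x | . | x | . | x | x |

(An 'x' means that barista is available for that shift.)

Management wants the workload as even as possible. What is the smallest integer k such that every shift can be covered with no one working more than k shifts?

With 4 baristas and 10 worker-slots to fill, someone must work at least ⌈10/4⌉ = 3 shifts, so k ≥ 3.
k = 3 works: Jun 14→Fong, Jun 15→Fong, Jun 16→Chen, Jun 17→Chen, Jun 18→Okafor, Jun 19→Chen, Jun 20→Watson, Jun 21→Fong, Jun 22→Okafor, Jun 23→Okafor.
Loads: Chen 3, Fong 3, Watson 1, Okafor 3 — all ≤ 3.

3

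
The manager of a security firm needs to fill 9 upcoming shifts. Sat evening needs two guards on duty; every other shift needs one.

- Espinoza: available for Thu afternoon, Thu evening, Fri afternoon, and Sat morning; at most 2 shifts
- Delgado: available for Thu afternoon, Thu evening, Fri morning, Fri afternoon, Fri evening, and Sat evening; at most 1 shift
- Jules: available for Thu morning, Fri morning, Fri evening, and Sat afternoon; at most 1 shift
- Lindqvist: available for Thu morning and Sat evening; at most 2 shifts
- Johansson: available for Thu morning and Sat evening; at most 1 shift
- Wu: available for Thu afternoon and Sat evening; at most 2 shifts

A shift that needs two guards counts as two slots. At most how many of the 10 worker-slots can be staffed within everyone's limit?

Total capacity across all guards is 2+1+1+2+1+2 = 9, and 10 slots are needed, so at most 9 can be filled.
Shifts {Fri morning, Fri evening, Sat afternoon} need 3 slots but only Delgado and Jules are available for them, supplying at most 2 — so at least 1 slot must go unfilled.
An assignment achieving 8: Thu morning→Lindqvist, Thu afternoon→Wu, Thu evening→Espinoza, Fri morning→Delgado, Sat morning→Espinoza, Sat afternoon→Jules, Sat evening→Lindqvist+Johansson.
Loads: Espinoza 2/2, Delgado 1/1, Jules 1/1, Lindqvist 2/2, Johansson 1/1, Wu 1/2.

8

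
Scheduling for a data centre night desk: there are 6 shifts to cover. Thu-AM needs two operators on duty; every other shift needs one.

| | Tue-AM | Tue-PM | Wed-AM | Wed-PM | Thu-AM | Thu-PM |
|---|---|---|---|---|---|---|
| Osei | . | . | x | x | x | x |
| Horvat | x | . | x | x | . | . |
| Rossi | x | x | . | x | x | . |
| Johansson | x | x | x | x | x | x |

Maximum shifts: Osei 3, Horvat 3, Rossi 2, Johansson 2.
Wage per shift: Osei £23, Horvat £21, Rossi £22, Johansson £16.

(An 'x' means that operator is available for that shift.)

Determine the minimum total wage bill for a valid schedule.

£139

Picking the cheapest available operator for each shift independently would cost £118, but that ignores the shift limits.
An optimal schedule: Tue-AM→Horvat, Tue-PM→Rossi, Wed-AM→Horvat, Wed-PM→Horvat, Thu-AM→Johansson+Rossi, Thu-PM→Johansson.
Total: 21 + 22 + 21 + 21 + 16 + 22 + 16 = £139.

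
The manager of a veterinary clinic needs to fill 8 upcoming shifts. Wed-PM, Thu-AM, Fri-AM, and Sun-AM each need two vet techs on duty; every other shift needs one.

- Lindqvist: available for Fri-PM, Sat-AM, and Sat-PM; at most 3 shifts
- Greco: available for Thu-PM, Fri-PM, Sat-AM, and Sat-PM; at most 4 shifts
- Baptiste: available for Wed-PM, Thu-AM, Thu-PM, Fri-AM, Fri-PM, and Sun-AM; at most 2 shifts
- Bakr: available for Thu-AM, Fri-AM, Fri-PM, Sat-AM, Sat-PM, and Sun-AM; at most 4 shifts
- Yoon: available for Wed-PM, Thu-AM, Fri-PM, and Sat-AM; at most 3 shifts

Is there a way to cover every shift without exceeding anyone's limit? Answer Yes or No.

Total capacity is 16 and 12 slots are needed, so capacity alone doesn't rule it out.
Shifts {Wed-PM, Fri-AM, Sun-AM} need 6 worker-slots in total, but the vet techs available for any of those shifts (Baptiste, Bakr, and Yoon) can supply at most 5 among them. So no valid schedule exists.

No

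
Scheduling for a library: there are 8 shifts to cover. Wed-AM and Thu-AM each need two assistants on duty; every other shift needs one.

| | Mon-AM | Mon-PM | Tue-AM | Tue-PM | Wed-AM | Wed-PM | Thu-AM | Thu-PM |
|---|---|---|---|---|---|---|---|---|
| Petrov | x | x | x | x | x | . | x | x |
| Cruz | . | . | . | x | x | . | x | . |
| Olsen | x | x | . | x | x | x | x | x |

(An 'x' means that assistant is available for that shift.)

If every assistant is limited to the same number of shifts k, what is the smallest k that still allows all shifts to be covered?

4

With 3 assistants and 10 worker-slots to fill, someone must work at least ⌈10/3⌉ = 4 shifts, so k ≥ 4.
k = 4 works: Mon-AM→Petrov, Mon-PM→Petrov, Tue-AM→Petrov, Tue-PM→Cruz, Wed-AM→Cruz+Olsen, Wed-PM→Olsen, Thu-AM→Cruz+Olsen, Thu-PM→Petrov.
Loads: Petrov 4, Cruz 3, Olsen 3 — all ≤ 4.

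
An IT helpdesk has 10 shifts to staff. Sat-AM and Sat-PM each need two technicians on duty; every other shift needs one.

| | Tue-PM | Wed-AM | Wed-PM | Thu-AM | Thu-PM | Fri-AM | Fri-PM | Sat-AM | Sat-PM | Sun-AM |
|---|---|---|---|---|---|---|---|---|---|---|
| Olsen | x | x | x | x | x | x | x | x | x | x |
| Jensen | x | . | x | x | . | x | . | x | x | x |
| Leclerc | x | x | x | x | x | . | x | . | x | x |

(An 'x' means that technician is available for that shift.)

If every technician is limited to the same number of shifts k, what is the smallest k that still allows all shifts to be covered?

With 3 technicians and 12 worker-slots to fill, someone must work at least ⌈12/3⌉ = 4 shifts, so k ≥ 4.
k = 4 works: Tue-PM→Jensen, Wed-AM→Olsen, Wed-PM→Jensen, Thu-AM→Leclerc, Thu-PM→Olsen, Fri-AM→Olsen, Fri-PM→Leclerc, Sat-AM→Olsen+Jensen, Sat-PM→Jensen+Leclerc, Sun-AM→Leclerc.
Loads: Olsen 4, Jensen 4, Leclerc 4 — all ≤ 4.

4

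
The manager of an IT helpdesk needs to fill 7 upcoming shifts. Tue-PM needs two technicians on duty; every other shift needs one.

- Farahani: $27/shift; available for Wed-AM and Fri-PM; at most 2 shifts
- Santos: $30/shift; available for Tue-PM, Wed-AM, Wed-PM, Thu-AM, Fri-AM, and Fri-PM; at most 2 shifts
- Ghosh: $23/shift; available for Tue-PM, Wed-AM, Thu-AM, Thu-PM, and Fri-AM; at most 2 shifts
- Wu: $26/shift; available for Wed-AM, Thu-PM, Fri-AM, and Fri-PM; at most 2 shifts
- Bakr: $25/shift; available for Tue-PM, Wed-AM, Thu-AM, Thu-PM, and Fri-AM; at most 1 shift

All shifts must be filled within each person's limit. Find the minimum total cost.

Wed-PM can only be covered by Santos, so that assignment is forced.
Picking the cheapest available technician for each shift independently would cost $196, but that ignores the shift limits.
An optimal schedule: Tue-PM→Ghosh+Bakr, Wed-AM→Farahani, Wed-PM→Santos, Thu-AM→Ghosh, Thu-PM→Wu, Fri-AM→Wu, Fri-PM→Farahani.
Total: 23 + 25 + 27 + 30 + 23 + 26 + 26 + 27 = $207.

$207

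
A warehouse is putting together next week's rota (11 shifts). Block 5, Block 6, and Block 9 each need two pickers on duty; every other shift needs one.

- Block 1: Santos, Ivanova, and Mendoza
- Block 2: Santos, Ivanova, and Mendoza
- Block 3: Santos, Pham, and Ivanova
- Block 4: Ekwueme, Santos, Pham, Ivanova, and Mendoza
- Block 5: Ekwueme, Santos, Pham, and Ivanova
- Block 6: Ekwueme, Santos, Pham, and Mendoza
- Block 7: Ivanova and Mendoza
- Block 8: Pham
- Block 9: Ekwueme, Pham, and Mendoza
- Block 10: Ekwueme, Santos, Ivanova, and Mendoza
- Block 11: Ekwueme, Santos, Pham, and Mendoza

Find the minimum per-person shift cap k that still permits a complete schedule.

3

With 5 pickers and 14 worker-slots to fill, someone must work at least ⌈14/5⌉ = 3 shifts, so k ≥ 3.
k = 3 works: Block 1→Santos, Block 2→Santos, Block 3→Santos, Block 4→Ivanova, Block 5→Ekwueme+Ivanova, Block 6→Pham+Mendoza, Block 7→Ivanova, Block 8→Pham, Block 9→Ekwueme+Pham, Block 10→Ekwueme, Block 11→Mendoza.
Loads: Ekwueme 3, Santos 3, Pham 3, Ivanova 3, Mendoza 2 — all ≤ 3.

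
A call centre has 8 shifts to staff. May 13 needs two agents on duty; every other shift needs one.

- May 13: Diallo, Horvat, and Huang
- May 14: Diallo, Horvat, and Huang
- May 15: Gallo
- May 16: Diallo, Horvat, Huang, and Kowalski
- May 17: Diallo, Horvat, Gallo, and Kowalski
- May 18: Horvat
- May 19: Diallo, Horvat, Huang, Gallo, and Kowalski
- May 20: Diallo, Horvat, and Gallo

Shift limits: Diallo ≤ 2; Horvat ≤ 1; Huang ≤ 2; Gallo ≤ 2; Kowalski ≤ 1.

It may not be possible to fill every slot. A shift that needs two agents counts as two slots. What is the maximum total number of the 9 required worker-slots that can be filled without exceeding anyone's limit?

Total capacity across all agents is 2+1+2+2+1 = 8, and 9 slots are needed, so at most 8 can be filled.
An assignment achieving 8: May 13→Diallo+Huang, May 14→Diallo, May 15→Gallo, May 16→Huang, May 17→Kowalski, May 18→Horvat, May 20→Gallo.
Loads: Diallo 2/2, Horvat 1/1, Huang 2/2, Gallo 2/2, Kowalski 1/1.

8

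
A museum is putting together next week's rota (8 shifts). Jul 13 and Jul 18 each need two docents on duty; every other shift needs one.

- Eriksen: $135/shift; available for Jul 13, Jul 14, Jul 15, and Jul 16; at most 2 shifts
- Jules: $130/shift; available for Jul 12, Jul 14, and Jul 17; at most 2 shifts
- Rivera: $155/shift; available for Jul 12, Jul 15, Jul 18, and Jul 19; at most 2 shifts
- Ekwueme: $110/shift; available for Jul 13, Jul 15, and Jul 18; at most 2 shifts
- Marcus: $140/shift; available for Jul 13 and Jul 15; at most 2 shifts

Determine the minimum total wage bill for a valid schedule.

$1340

Jul 16 can only be covered by Eriksen, so that assignment is forced.
Jul 17 can only be covered by Jules, so that assignment is forced.
Jul 18 can only be covered by Rivera and Ekwueme, so that assignment is forced.
Picking the cheapest available docent for each shift independently would cost $1300, but that ignores the shift limits.
An optimal schedule: Jul 12→Jules, Jul 13→Ekwueme+Marcus, Jul 14→Eriksen, Jul 15→Marcus, Jul 16→Eriksen, Jul 17→Jules, Jul 18→Rivera+Ekwueme, Jul 19→Rivera.
Total: 130 + 110 + 140 + 135 + 140 + 135 + 130 + 155 + 110 + 155 = $1340.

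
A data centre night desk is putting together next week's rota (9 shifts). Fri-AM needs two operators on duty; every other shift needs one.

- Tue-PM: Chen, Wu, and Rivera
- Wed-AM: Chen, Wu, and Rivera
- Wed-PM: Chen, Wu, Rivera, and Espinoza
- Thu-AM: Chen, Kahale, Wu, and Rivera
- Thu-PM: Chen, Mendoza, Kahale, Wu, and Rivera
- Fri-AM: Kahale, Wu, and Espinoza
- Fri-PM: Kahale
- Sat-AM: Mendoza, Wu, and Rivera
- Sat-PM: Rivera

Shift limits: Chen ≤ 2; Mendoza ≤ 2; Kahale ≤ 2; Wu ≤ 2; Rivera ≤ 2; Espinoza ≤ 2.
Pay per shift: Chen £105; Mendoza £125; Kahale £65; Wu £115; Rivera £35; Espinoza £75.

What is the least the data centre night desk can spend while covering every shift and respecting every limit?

£790

Fri-PM can only be covered by Kahale, so that assignment is forced.
Sat-PM can only be covered by Rivera, so that assignment is forced.
Picking the cheapest available operator for each shift independently would cost £450, but that ignores the shift limits.
An optimal schedule: Tue-PM→Rivera, Wed-AM→Chen, Wed-PM→Espinoza, Thu-AM→Chen, Thu-PM→Wu, Fri-AM→Kahale+Espinoza, Fri-PM→Kahale, Sat-AM→Wu, Sat-PM→Rivera.
Total: 35 + 105 + 75 + 105 + 115 + 65 + 75 + 65 + 115 + 35 = £790.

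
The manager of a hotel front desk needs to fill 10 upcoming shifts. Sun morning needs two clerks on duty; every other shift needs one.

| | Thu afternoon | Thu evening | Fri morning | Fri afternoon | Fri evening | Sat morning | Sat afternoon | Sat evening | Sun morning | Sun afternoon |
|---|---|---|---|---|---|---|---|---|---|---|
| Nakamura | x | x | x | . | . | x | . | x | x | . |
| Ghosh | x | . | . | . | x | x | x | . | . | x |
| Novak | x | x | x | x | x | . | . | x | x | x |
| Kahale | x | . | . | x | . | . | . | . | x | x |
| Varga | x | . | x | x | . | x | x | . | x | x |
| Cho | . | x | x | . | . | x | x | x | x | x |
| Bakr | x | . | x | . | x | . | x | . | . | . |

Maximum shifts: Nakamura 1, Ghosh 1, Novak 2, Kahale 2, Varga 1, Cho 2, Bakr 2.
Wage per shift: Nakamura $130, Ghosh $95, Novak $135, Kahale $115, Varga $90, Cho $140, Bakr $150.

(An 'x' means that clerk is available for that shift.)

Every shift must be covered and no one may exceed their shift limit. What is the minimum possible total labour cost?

Picking the cheapest available clerk for each shift independently would cost $1100, but that ignores the shift limits.
An optimal schedule: Thu afternoon→Bakr, Thu evening→Nakamura, Fri morning→Bakr, Fri afternoon→Novak, Fri evening→Ghosh, Sat morning→Varga, Sat afternoon→Cho, Sat evening→Novak, Sun morning→Kahale+Cho, Sun afternoon→Kahale.
Total: 150 + 130 + 150 + 135 + 95 + 90 + 140 + 135 + 115 + 140 + 115 = $1395.

$1395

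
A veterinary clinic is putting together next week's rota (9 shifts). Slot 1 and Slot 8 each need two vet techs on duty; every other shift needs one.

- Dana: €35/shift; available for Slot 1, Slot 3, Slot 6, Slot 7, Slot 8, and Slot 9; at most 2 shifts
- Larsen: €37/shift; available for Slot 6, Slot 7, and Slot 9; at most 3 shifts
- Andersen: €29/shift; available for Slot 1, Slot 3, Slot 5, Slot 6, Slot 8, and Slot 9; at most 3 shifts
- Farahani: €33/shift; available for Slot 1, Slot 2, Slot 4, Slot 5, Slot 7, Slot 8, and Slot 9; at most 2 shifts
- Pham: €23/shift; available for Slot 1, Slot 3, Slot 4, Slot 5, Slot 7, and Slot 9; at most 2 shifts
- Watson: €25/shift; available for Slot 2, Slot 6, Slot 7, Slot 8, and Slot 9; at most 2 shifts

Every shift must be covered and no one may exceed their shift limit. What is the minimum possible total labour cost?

Picking the cheapest available vet tech for each shift independently would cost €271, but that ignores the shift limits.
An optimal schedule: Slot 1→Andersen+Farahani, Slot 2→Watson, Slot 3→Pham, Slot 4→Pham, Slot 5→Andersen, Slot 6→Watson, Slot 7→Farahani, Slot 8→Andersen+Dana, Slot 9→Dana.
Total: 29 + 33 + 25 + 23 + 23 + 29 + 25 + 33 + 29 + 35 + 35 = €319.

€319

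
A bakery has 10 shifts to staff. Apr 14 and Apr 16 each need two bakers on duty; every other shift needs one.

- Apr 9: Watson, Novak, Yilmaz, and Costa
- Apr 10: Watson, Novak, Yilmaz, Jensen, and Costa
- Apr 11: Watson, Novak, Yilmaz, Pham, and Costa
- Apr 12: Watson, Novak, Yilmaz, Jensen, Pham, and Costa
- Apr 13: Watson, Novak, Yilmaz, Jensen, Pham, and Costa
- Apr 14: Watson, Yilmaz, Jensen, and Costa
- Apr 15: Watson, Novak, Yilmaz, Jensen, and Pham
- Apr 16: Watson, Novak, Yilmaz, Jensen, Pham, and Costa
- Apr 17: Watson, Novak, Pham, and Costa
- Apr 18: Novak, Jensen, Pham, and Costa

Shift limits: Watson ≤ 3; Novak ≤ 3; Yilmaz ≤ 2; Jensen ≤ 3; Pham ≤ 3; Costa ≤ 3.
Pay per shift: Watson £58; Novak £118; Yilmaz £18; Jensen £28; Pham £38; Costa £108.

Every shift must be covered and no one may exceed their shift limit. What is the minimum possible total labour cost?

£516

Picking the cheapest available baker for each shift independently would cost £266, but that ignores the shift limits.
An optimal schedule: Apr 9→Yilmaz, Apr 10→Yilmaz, Apr 11→Pham, Apr 12→Jensen, Apr 13→Watson, Apr 14→Watson+Costa, Apr 15→Jensen, Apr 16→Pham+Watson, Apr 17→Pham, Apr 18→Jensen.
Total: 18 + 18 + 38 + 28 + 58 + 58 + 108 + 28 + 38 + 58 + 38 + 28 = £516.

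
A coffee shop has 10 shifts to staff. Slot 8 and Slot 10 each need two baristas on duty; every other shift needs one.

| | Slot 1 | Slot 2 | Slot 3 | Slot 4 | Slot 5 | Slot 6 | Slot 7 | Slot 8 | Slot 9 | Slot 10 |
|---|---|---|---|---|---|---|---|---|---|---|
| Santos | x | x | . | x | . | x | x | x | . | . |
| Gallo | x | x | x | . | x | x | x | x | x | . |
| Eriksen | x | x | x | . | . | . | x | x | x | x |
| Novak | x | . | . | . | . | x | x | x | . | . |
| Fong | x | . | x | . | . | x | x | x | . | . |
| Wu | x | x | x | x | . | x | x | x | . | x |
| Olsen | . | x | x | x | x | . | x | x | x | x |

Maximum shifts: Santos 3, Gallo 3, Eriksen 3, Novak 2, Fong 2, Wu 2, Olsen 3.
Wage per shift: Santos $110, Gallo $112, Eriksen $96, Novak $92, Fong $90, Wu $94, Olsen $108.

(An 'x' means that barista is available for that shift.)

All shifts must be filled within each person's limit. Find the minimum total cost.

Picking the cheapest available barista for each shift independently would cost $1124, but that ignores the shift limits.
An optimal schedule: Slot 1→Novak, Slot 2→Eriksen, Slot 3→Fong, Slot 4→Wu, Slot 5→Olsen, Slot 6→Fong, Slot 7→Olsen, Slot 8→Novak+Olsen, Slot 9→Eriksen, Slot 10→Wu+Eriksen.
Total: 92 + 96 + 90 + 94 + 108 + 90 + 108 + 92 + 108 + 96 + 94 + 96 = $1164.

$1164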